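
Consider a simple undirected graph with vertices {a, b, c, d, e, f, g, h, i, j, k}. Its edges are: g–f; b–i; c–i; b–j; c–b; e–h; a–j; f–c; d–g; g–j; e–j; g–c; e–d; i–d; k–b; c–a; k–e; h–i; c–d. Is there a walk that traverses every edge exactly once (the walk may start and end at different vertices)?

Degrees: a:2, b:4, c:6, d:4, e:4, f:2, g:4, h:2, i:4, j:4, k:2
Odd-degree vertices: none (0 total).
The non-isolated vertices are connected and exactly 0 have odd degree, so an Eulerian trail exists.

Yes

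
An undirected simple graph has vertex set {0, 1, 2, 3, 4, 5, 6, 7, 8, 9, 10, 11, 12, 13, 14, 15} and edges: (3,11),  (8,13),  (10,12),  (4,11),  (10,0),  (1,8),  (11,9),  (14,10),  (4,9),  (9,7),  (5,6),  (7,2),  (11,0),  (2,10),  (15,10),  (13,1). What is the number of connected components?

Component: {5, 6}
Component: {1, 8, 13}
Component: {0, 2, 3, 4, 7, 9, 10, 11, 12, 14, 15}

3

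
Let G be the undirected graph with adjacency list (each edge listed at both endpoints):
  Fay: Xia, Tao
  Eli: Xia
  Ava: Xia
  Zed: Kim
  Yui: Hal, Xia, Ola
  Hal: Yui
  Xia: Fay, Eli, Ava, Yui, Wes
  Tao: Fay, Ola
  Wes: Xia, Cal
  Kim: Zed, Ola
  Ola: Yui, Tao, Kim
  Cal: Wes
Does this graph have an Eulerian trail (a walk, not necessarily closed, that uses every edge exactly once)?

Degrees: Fay:2, Eli:1, Ava:1, Zed:1, Yui:3, Hal:1, Xia:5, Tao:2, Wes:2, Kim:2, Ola:3, Cal:1
Odd-degree vertices: Eli, Ava, Zed, Yui, Hal, Xia, Ola, Cal (8 total).
An Eulerian trail requires 0 or 2 odd-degree vertices; here there are 8.

No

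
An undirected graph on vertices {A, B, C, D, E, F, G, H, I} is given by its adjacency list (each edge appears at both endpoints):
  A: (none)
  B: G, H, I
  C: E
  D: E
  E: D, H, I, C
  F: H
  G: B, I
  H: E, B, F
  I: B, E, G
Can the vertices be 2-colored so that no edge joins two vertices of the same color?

The cycle B-G-I-B has length 3, which is odd, so the graph is not bipartite.

No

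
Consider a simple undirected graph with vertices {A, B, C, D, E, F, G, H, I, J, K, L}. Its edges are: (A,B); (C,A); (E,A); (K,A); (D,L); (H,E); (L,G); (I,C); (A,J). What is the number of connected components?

Component: {F}
Component: {D, G, L}
Component: {A, B, C, E, H, I, J, K}

3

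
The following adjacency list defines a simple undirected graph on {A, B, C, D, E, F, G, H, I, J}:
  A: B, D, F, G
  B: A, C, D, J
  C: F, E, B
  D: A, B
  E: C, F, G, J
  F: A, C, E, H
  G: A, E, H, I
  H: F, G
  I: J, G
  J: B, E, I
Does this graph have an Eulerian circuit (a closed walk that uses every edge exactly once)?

No

Degrees: A:4, B:4, C:3, D:2, E:4, F:4, G:4, H:2, I:2, J:3
C, J have odd degree; an Eulerian circuit needs every degree to be even, so none exists.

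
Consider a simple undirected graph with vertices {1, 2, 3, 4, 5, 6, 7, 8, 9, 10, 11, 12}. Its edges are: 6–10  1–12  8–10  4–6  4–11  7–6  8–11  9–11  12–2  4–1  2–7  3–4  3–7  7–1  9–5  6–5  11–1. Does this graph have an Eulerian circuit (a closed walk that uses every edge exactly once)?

Yes

Degrees: 1:4, 2:2, 3:2, 4:4, 5:2, 6:4, 7:4, 8:2, 9:2, 10:2, 11:4, 12:2
Every vertex has even degree and the edges form a single connected piece, so an Eulerian circuit exists.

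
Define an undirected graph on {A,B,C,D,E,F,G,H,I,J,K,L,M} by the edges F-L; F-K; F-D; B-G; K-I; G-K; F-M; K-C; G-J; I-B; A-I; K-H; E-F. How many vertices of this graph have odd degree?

12

Degrees: A:1, B:2, C:1, D:1, E:1, F:5, G:3, H:1, I:3, J:1, K:5, L:1, M:1
Odd-degree vertices: A, C, D, E, F, G, H, I, J, K, L, M.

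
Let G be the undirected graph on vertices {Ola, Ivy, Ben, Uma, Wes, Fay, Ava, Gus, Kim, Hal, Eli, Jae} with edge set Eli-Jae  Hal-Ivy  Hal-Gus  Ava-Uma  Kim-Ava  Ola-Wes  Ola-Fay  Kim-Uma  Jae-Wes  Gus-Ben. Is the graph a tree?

|V| = 12, |E| = 10.
It splits into 3 components, so it cannot be a tree.

No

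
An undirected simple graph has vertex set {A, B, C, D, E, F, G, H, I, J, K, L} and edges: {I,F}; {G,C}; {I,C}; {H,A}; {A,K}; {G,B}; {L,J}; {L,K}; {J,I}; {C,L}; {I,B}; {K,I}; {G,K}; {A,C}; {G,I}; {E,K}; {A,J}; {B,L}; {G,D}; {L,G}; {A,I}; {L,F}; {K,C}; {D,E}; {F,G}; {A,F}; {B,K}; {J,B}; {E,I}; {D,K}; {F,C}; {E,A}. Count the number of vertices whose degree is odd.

6

Degrees: A:7, B:5, C:6, D:3, E:4, F:5, G:7, H:1, I:8, J:4, K:8, L:6
Odd-degree vertices: A, B, D, F, G, H.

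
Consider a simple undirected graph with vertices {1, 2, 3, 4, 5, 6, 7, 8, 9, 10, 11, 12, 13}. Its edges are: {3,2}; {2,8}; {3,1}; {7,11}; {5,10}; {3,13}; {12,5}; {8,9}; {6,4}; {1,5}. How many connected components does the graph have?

3

Component: {4, 6}
Component: {7, 11}
Component: {1, 2, 3, 5, 8, 9, 10, 12, 13}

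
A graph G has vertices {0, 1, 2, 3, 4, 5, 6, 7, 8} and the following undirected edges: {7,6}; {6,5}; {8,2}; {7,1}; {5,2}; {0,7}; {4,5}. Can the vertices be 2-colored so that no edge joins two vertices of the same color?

A valid 2-coloring puts {3, 5, 7, 8} on one side and {0, 1, 2, 4, 6} on the other; every edge crosses between the two sides.

Yes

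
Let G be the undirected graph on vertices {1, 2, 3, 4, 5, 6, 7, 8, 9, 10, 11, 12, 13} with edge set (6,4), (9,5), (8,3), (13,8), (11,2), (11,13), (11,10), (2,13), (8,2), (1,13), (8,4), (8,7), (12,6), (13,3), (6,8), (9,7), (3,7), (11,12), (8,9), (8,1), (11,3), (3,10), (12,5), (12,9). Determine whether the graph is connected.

A breadth-first search from 1 visits 1, 13, 8, 11, 2, 3, 4, 6, 9, 7, 10, 12, 5 — all 13 vertices — so the graph is connected.

Yes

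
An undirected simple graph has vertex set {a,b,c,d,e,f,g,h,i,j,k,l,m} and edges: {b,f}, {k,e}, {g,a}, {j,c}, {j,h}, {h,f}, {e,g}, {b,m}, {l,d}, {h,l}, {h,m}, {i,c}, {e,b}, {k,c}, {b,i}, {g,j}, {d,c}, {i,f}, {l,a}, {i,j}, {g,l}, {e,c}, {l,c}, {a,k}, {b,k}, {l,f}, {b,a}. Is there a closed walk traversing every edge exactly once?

Degrees: a:4, b:6, c:6, d:2, e:4, f:4, g:4, h:4, i:4, j:4, k:4, l:6, m:2
All degrees are even and the non-isolated vertices are connected — an Eulerian circuit exists.

Yes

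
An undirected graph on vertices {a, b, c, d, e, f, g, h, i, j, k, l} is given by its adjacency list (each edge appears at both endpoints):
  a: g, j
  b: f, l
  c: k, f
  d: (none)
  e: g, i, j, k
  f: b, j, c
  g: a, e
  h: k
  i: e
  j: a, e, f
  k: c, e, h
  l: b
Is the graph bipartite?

The cycle c-k-e-j-f-c has length 5, which is odd, so the graph is not bipartite.

No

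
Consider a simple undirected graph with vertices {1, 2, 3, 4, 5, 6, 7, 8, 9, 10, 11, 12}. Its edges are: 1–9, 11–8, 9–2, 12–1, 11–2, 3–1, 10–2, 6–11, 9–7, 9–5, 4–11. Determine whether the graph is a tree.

The graph has 12 vertices and 11 edges.
It is connected with exactly 11 edges, hence acyclic — it is a tree.

Yes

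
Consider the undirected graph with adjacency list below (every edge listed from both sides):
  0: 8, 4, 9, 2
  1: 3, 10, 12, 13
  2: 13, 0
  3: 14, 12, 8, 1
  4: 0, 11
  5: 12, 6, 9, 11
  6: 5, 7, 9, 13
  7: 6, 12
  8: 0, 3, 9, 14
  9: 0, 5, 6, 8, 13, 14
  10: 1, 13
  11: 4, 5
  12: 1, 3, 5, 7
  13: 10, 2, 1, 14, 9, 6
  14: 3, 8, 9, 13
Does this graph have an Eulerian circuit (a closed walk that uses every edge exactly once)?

Yes

Degrees: 0:4, 1:4, 2:2, 3:4, 4:2, 5:4, 6:4, 7:2, 8:4, 9:6, 10:2, 11:2, 12:4, 13:6, 14:4
Every vertex has even degree and the edges form a single connected piece, so an Eulerian circuit exists.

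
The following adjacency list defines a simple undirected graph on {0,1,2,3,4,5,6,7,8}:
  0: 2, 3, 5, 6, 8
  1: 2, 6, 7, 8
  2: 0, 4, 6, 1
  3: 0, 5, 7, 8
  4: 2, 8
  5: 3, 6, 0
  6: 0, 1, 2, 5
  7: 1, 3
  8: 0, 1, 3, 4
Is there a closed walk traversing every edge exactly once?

Degrees: 0:5, 1:4, 2:4, 3:4, 4:2, 5:3, 6:4, 7:2, 8:4
Vertices with odd degree: 0, 5. An Eulerian circuit requires all degrees even.

No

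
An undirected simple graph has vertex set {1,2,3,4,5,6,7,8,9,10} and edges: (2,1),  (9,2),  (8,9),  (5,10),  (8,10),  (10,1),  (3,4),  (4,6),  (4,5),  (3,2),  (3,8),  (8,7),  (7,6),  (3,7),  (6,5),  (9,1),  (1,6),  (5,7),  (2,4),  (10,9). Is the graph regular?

Yes

Degrees: 1:4, 2:4, 3:4, 4:4, 5:4, 6:4, 7:4, 8:4, 9:4, 10:4
Every vertex has degree 4, so the graph is 4-regular.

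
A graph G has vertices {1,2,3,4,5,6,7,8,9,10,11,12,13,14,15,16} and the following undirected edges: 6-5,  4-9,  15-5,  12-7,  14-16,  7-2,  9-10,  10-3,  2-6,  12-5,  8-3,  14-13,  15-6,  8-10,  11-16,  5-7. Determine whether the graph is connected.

No

Component: {1}
Component: {11, 13, 14, 16}
Component: {3, 4, 8, 9, 10}
Component: {2, 5, 6, 7, 12, 15}
There are 4 separate components, so the graph is not connected.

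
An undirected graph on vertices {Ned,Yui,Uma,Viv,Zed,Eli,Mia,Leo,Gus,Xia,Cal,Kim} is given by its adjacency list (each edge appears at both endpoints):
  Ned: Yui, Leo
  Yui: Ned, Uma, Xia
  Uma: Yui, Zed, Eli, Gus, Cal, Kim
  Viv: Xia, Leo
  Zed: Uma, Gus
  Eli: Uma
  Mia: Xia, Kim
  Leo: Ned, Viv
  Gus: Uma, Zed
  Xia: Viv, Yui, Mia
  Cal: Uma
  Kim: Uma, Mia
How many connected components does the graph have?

Component: {Ned, Yui, Uma, Viv, Zed, Eli, Mia, Leo, Gus, Xia, Cal, Kim}

1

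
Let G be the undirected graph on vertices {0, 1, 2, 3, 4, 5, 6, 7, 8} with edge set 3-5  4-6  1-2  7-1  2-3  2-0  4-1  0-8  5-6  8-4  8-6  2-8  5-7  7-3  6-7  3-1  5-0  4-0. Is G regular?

Yes

Degrees: 0:4, 1:4, 2:4, 3:4, 4:4, 5:4, 6:4, 7:4, 8:4
All degrees equal 4; the graph is regular.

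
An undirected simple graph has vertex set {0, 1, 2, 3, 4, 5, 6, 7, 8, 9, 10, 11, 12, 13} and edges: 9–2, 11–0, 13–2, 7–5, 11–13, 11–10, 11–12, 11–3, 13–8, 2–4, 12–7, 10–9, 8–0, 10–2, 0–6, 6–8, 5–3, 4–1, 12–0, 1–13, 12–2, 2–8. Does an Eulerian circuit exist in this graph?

No

Degrees: 0:4, 1:2, 2:6, 3:2, 4:2, 5:2, 6:2, 7:2, 8:4, 9:2, 10:3, 11:5, 12:4, 13:4
Vertices with odd degree: 10, 11. An Eulerian circuit requires all degrees even.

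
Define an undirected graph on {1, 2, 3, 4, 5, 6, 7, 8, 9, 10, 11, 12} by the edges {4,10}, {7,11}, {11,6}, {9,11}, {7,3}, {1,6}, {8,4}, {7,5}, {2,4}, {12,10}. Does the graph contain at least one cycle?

The graph has 12 vertices, 10 edges, and 2 connected components.
A forest on 12 vertices with 2 components has exactly 10 edges, which matches — so no cycle.

No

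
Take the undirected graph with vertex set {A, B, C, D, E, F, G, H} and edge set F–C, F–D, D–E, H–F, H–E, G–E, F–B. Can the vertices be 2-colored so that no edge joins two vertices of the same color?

Partition the vertices as {A, E, F} vs {B, C, D, G, H}. Each listed edge has one endpoint in each part, so the graph is bipartite.

Yes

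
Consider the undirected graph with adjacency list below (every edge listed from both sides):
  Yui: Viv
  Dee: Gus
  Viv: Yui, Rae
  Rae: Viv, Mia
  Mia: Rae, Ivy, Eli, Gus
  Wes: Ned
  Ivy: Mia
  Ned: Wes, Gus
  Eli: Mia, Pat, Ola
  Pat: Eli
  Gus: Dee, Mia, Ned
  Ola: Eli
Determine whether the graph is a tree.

The graph has 12 vertices and 11 edges.
Connected and |E| = |V| - 1, which characterizes a tree.

Yes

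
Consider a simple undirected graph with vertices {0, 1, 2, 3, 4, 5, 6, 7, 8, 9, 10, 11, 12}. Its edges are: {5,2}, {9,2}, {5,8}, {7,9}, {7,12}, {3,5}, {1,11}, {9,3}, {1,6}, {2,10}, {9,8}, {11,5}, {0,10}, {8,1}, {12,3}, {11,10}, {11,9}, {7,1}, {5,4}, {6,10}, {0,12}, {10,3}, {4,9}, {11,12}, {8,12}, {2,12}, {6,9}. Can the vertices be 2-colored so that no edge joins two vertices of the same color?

Color {1, 5, 9, 10, 12} black and {0, 2, 3, 4, 6, 7, 8, 11} white. No edge joins two same-colored vertices, so the graph is bipartite.

Yes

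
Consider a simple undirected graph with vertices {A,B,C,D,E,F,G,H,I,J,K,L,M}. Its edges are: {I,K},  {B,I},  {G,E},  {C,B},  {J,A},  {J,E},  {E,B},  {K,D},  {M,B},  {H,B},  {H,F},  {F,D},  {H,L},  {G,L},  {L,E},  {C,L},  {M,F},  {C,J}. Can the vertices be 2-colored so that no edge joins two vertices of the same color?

G-L-E-G is an odd cycle (length 3), and a bipartite graph can contain only even cycles.

No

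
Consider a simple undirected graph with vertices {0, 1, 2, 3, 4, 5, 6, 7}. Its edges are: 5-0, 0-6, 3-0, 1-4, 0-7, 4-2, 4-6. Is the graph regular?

Degrees: 0:4, 1:1, 2:1, 3:1, 4:3, 5:1, 6:2, 7:1
Degrees are not all equal (e.g. deg(1)=1 but deg(0)=4); not regular.

No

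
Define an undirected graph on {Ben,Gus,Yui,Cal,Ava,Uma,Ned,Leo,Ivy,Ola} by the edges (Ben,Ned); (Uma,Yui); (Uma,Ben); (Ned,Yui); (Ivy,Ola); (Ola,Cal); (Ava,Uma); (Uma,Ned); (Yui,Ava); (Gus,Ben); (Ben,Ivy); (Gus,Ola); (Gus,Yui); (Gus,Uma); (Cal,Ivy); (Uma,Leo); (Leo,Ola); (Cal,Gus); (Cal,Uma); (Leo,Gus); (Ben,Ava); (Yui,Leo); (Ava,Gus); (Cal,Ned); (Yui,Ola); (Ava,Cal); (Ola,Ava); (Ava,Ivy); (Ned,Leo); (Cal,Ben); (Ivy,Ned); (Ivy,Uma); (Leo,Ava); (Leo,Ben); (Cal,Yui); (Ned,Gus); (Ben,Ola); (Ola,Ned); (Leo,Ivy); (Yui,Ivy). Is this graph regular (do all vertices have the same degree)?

Yes

Degrees: Ben:8, Gus:8, Yui:8, Cal:8, Ava:8, Uma:8, Ned:8, Leo:8, Ivy:8, Ola:8
Every vertex has degree 8, so the graph is 8-regular.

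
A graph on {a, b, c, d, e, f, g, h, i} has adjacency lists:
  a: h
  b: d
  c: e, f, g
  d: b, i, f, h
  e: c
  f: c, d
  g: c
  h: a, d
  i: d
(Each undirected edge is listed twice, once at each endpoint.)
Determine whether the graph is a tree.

Yes

The graph has 9 vertices and 8 edges.
Connected and |E| = |V| - 1, which characterizes a tree.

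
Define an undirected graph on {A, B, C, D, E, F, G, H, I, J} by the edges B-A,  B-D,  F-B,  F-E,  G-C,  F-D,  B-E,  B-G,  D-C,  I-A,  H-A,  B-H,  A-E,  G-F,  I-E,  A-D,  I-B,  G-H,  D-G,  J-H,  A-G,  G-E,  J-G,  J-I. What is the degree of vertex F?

Neighbors of F: B, D, E, G.

4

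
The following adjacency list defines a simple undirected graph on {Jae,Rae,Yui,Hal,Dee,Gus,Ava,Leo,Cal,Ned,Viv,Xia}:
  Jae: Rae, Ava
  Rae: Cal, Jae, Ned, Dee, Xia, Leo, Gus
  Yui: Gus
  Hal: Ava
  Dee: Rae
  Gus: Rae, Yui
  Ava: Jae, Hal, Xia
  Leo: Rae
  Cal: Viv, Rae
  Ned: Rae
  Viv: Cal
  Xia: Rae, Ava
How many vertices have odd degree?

8

Degrees: Jae:2, Rae:7, Yui:1, Hal:1, Dee:1, Gus:2, Ava:3, Leo:1, Cal:2, Ned:1, Viv:1, Xia:2
Odd-degree vertices: Rae, Yui, Hal, Dee, Ava, Leo, Ned, Viv.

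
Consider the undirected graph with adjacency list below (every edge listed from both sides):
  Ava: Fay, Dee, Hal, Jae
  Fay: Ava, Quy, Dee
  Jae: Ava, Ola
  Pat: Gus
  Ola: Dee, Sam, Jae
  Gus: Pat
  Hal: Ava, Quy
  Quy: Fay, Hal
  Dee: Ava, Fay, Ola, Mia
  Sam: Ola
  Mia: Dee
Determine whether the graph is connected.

No

Component: {Pat, Gus}
Component: {Ava, Fay, Jae, Ola, Hal, Quy, Dee, Sam, Mia}
There are 2 separate components, so the graph is not connected.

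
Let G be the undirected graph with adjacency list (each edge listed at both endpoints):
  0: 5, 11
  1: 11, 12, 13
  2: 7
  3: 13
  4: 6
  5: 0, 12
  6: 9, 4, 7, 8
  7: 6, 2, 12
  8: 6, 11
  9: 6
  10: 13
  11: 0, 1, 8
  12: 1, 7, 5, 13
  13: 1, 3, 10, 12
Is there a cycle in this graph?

Yes

The graph has 14 vertices, 16 edges, and 1 connected component.
One cycle is 11-1-13-12-7-6-8-11.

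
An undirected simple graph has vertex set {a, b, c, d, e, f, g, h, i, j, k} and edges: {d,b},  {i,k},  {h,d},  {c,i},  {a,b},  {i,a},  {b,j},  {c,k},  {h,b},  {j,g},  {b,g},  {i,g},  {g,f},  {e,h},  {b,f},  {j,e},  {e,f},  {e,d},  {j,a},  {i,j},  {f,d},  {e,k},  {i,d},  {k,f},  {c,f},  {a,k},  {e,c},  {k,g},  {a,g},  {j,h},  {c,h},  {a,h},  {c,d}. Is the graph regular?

Degrees: a:6, b:6, c:6, d:6, e:6, f:6, g:6, h:6, i:6, j:6, k:6
All degrees equal 6; the graph is regular.

Yes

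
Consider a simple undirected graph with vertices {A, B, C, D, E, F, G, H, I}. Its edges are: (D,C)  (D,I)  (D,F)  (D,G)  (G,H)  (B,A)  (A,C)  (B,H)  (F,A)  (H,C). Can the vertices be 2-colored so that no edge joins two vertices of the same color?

Color {B, C, E, F, G, I} black and {A, D, H} white. No edge joins two same-colored vertices, so the graph is bipartite.

Yes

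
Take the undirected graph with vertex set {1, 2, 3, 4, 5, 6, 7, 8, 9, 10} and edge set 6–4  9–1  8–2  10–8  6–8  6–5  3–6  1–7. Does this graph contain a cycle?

No

|V| = 10, |E| = 8, number of components = 2.
A forest on 10 vertices with 2 components has exactly 8 edges, which matches — so no cycle.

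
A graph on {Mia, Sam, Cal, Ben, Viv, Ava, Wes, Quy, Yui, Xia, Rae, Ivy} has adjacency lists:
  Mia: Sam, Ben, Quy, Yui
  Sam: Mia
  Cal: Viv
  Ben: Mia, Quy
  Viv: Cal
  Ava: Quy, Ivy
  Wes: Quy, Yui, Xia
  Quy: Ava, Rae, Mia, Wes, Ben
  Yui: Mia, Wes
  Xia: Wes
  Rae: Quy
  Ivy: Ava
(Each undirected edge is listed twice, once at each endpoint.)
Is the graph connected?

Component: {Cal, Viv}
Component: {Mia, Sam, Ben, Ava, Wes, Quy, Yui, Xia, Rae, Ivy}
There are 2 separate components, so the graph is not connected.

No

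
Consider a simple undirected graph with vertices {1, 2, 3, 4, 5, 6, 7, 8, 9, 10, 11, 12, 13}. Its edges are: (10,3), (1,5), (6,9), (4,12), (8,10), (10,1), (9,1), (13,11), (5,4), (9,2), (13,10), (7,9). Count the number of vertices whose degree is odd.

Degrees: 1:3, 2:1, 3:1, 4:2, 5:2, 6:1, 7:1, 8:1, 9:4, 10:4, 11:1, 12:1, 13:2
Odd-degree vertices: 1, 2, 3, 6, 7, 8, 11, 12.

8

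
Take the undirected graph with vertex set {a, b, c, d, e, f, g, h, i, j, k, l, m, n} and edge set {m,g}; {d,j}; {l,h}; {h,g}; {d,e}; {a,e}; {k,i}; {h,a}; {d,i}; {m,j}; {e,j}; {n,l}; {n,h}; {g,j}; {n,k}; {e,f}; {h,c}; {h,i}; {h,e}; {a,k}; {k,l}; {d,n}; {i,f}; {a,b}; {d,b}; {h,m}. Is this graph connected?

Starting from a and exploring outward reaches every vertex (a, e, k, b, h, d, f, j, n, i, l, c, m, g); the graph is connected.

Yes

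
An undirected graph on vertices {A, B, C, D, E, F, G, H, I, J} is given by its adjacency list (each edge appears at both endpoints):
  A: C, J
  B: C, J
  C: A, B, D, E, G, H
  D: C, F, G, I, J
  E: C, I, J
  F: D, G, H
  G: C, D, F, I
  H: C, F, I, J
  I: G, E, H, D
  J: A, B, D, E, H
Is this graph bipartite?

D-G-C-D is an odd cycle (length 3), and a bipartite graph can contain only even cycles.

No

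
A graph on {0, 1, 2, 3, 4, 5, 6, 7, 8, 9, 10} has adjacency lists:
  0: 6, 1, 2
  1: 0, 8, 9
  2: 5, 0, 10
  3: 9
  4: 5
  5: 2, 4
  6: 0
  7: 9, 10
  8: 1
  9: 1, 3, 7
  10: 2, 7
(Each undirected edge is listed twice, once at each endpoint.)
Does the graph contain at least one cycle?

Yes

The graph has 11 vertices, 11 edges, and 1 connected component.
Since 11 > 11 - 1, a cycle must exist; for instance 0-2-10-7-9-1-0.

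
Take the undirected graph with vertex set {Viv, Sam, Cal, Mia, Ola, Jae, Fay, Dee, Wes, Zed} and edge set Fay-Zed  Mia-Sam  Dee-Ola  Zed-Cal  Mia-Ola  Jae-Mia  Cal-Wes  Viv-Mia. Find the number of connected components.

2

Component: {Cal, Fay, Wes, Zed}
Component: {Viv, Sam, Mia, Ola, Jae, Dee}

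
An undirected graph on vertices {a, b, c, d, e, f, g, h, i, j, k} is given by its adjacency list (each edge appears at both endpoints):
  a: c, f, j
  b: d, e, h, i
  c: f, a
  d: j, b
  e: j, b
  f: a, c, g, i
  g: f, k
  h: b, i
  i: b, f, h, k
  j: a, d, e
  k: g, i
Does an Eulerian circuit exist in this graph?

Degrees: a:3, b:4, c:2, d:2, e:2, f:4, g:2, h:2, i:4, j:3, k:2
Vertices with odd degree: a, j. An Eulerian circuit requires all degrees even.

No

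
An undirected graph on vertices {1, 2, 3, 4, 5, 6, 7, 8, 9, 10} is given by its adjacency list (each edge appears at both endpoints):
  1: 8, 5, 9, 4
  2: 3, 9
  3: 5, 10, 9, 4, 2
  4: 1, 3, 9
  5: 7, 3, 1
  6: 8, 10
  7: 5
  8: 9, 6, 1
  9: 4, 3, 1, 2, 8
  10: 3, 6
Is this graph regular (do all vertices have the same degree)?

No

Degrees: 1:4, 2:2, 3:5, 4:3, 5:3, 6:2, 7:1, 8:3, 9:5, 10:2
Degrees are not all equal (e.g. deg(7)=1 but deg(3)=5); not regular.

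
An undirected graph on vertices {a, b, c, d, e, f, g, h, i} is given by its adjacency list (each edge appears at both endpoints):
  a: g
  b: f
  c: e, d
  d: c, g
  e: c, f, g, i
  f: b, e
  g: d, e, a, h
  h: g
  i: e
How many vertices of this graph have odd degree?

4

Degrees: a:1, b:1, c:2, d:2, e:4, f:2, g:4, h:1, i:1
Odd-degree vertices: a, b, h, i.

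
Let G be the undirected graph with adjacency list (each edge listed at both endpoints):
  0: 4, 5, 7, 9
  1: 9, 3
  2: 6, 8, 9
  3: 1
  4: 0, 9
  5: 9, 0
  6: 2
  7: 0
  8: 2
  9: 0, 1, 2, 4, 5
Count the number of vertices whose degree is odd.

6

Degrees: 0:4, 1:2, 2:3, 3:1, 4:2, 5:2, 6:1, 7:1, 8:1, 9:5
Odd-degree vertices: 2, 3, 6, 7, 8, 9.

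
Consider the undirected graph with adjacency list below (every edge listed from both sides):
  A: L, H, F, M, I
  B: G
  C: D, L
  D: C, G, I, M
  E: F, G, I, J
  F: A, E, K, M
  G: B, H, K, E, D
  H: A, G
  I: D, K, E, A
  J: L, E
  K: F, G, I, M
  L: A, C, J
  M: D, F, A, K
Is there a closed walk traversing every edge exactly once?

Degrees: A:5, B:1, C:2, D:4, E:4, F:4, G:5, H:2, I:4, J:2, K:4, L:3, M:4
Vertices with odd degree: A, B, G, L. An Eulerian circuit requires all degrees even.

No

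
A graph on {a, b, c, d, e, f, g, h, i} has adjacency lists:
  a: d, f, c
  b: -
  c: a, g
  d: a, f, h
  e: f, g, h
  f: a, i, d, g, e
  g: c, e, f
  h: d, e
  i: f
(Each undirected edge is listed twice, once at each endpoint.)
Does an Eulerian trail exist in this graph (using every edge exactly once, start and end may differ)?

Degrees: a:3, b:0, c:2, d:3, e:3, f:5, g:3, h:2, i:1
Odd-degree vertices: a, d, e, f, g, i (6 total).
An Eulerian trail requires 0 or 2 odd-degree vertices; here there are 6.

No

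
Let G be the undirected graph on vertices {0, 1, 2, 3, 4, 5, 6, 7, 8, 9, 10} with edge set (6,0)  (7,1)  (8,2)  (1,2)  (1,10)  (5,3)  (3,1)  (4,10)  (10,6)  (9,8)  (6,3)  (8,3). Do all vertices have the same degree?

Degrees: 0:1, 1:4, 2:2, 3:4, 4:1, 5:1, 6:3, 7:1, 8:3, 9:1, 10:3
Degrees are not all equal (e.g. deg(0)=1 but deg(1)=4); not regular.

No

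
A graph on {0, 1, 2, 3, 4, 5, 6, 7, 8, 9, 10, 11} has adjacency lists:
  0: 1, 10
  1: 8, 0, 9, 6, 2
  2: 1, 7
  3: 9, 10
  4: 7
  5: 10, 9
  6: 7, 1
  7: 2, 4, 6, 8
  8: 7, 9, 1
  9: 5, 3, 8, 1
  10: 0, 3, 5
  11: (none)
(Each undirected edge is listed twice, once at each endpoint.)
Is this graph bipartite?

The cycle 8-9-1-8 has length 3, which is odd, so the graph is not bipartite.

No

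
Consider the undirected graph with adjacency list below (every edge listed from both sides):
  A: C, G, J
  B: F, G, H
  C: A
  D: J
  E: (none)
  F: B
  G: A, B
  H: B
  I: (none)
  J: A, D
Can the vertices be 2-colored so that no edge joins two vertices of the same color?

Partition the vertices as {C, E, F, G, H, I, J} vs {A, B, D}. Each listed edge has one endpoint in each part, so the graph is bipartite.

Yes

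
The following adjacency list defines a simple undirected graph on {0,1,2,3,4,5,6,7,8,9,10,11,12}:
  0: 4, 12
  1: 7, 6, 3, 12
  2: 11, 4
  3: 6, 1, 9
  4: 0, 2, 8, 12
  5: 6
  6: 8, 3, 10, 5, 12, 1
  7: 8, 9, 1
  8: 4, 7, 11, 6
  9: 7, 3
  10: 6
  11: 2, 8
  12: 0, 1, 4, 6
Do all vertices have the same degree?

Degrees: 0:2, 1:4, 2:2, 3:3, 4:4, 5:1, 6:6, 7:3, 8:4, 9:2, 10:1, 11:2, 12:4
Degrees are not all equal (e.g. deg(5)=1 but deg(6)=6); not regular.

No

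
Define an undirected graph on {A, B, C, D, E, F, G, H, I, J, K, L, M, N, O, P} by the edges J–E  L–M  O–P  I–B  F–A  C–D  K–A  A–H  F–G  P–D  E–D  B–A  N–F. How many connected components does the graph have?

Component: {L, M}
Component: {C, D, E, J, O, P}
Component: {A, B, F, G, H, I, K, N}

3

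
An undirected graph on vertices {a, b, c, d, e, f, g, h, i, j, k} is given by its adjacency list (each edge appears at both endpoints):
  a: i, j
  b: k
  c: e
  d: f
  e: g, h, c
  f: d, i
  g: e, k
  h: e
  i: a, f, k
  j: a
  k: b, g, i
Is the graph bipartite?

Color {b, c, d, g, h, i, j} black and {a, e, f, k} white. No edge joins two same-colored vertices, so the graph is bipartite.

Yes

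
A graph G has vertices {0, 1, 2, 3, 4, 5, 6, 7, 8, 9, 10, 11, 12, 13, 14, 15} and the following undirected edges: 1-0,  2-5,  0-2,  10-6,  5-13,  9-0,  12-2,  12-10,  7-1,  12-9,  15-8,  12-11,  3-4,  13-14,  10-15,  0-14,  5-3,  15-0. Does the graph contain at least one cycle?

|V| = 16, |E| = 18, number of components = 1.
Since 18 > 16 - 1, a cycle must exist; for instance 0-2-5-13-14-0.

Yes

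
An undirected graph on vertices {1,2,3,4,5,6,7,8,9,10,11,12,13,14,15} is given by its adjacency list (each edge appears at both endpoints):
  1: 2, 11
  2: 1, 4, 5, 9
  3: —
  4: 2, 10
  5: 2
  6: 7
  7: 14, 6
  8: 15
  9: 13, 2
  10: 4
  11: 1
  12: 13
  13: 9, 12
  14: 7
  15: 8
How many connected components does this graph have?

Component: {3}
Component: {8, 15}
Component: {6, 7, 14}
Component: {1, 2, 4, 5, 9, 10, 11, 12, 13}

4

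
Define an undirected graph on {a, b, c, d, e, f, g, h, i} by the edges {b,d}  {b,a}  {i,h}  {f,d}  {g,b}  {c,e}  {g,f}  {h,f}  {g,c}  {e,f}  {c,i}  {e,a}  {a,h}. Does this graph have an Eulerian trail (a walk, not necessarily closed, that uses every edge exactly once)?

No

Degrees: a:3, b:3, c:3, d:2, e:3, f:4, g:3, h:3, i:2
Odd-degree vertices: a, b, c, e, g, h (6 total).
With 6 odd-degree vertices (more than two), no single trail can use every edge.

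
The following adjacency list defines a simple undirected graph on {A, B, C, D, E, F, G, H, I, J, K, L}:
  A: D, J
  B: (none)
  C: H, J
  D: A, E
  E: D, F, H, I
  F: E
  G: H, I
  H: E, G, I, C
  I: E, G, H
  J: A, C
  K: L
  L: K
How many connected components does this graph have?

Component: {B}
Component: {K, L}
Component: {A, C, D, E, F, G, H, I, J}

3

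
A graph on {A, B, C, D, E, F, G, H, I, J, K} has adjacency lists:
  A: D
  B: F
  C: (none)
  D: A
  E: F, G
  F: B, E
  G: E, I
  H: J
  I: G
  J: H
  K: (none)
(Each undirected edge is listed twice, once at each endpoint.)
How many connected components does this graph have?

Component: {C}
Component: {K}
Component: {A, D}
Component: {H, J}
Component: {B, E, F, G, I}

5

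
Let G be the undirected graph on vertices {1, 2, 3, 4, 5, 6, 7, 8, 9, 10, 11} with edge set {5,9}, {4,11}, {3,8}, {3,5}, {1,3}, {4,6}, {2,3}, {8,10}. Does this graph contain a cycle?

|V| = 11, |E| = 8, number of components = 3.
Since 8 = 11 - 3, the graph is a forest and contains no cycle.

No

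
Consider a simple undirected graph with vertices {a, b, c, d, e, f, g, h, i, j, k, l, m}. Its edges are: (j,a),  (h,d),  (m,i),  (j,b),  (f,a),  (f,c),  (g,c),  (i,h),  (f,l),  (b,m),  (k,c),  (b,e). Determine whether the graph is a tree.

|V| = 13, |E| = 12.
Connected and |E| = |V| - 1, which characterizes a tree.

Yes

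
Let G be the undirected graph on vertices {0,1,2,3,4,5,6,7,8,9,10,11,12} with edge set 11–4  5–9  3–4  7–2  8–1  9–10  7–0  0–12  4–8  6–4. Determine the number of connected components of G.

Component: {5, 9, 10}
Component: {0, 2, 7, 12}
Component: {1, 3, 4, 6, 8, 11}

3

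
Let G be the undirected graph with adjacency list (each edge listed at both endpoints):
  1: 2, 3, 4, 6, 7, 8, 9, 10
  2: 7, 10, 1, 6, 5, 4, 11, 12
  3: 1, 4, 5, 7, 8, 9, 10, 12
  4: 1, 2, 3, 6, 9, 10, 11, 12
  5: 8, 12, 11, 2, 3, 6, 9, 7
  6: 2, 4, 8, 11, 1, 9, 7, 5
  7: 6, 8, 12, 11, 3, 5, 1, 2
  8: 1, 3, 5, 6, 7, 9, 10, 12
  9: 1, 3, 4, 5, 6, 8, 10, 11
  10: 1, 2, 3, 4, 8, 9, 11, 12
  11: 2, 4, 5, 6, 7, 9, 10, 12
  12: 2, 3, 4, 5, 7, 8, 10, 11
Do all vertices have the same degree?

Yes

Degrees: 1:8, 2:8, 3:8, 4:8, 5:8, 6:8, 7:8, 8:8, 9:8, 10:8, 11:8, 12:8
Every vertex has degree 8, so the graph is 8-regular.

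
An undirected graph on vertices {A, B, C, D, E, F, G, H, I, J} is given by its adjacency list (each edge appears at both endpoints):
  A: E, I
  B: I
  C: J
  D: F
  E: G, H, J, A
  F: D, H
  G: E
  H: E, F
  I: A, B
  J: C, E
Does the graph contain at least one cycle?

No

The graph has 10 vertices, 9 edges, and 1 connected component.
Since 9 = 10 - 1, the graph is a forest and contains no cycle.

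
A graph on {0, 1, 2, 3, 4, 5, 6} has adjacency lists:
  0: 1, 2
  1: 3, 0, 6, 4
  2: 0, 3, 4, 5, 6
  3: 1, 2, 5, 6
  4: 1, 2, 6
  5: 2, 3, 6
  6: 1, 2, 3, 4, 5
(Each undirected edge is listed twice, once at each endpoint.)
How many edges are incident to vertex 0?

Neighbors of 0: 1, 2.

2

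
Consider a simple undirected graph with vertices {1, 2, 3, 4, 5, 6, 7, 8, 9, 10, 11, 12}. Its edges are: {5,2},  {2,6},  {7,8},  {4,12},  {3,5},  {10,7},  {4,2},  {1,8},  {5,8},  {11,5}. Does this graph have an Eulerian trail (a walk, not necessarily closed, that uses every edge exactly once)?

Degrees: 1:1, 2:3, 3:1, 4:2, 5:4, 6:1, 7:2, 8:3, 9:0, 10:1, 11:1, 12:1
Odd-degree vertices: 1, 2, 3, 6, 8, 10, 11, 12 (8 total).
An Eulerian trail requires 0 or 2 odd-degree vertices; here there are 8.

No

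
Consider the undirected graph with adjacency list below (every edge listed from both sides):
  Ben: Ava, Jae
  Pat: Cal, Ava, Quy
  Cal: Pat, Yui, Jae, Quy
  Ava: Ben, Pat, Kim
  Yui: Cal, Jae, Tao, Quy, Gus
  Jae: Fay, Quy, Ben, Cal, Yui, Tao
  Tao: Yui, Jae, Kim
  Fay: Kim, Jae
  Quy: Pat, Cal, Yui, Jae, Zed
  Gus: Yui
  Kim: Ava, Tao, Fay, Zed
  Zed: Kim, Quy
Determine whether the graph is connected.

Yes

Starting from Ben and exploring outward reaches every vertex (Ben, Jae, Ava, Tao, Quy, Cal, Yui, Fay, Pat, Kim, Zed, Gus); the graph is connected.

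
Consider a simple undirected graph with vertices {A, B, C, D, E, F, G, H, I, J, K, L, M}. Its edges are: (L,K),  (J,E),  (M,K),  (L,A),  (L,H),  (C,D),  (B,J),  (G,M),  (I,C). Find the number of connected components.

Component: {F}
Component: {B, E, J}
Component: {C, D, I}
Component: {A, G, H, K, L, M}

4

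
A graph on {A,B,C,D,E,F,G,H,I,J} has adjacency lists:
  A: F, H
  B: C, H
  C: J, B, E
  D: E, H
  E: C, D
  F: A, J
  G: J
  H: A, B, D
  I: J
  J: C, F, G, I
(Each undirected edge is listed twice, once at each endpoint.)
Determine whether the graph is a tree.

The graph has 10 vertices and 11 edges.
A tree on 10 vertices has exactly 9 edges; this graph has 11, so it contains a cycle and is not a tree.

No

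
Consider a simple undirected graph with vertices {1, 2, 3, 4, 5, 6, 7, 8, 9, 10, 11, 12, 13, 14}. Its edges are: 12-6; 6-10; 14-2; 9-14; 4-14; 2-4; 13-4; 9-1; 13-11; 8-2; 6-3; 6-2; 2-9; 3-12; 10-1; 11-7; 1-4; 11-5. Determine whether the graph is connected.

Yes

Starting from 1 and exploring outward reaches every vertex (1, 4, 10, 9, 13, 2, 14, 6, 11, 8, 12, 3, 5, 7); the graph is connected.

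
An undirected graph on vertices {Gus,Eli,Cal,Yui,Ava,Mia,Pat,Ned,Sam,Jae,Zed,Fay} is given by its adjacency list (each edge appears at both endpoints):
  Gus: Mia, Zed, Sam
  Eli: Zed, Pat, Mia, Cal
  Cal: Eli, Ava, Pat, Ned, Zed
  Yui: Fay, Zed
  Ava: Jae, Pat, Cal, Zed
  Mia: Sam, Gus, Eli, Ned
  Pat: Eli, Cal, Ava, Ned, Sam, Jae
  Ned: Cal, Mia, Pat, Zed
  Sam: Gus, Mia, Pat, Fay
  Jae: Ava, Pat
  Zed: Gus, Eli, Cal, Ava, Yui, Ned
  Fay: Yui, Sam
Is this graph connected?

Starting from Gus and exploring outward reaches every vertex (Gus, Mia, Zed, Sam, Eli, Ned, Ava, Cal, Yui, Fay, Pat, Jae); the graph is connected.

Yes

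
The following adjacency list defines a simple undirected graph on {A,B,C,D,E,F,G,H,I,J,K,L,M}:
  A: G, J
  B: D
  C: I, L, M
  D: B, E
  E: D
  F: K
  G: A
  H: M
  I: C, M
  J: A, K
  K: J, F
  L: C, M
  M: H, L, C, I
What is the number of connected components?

Component: {B, D, E}
Component: {A, F, G, J, K}
Component: {C, H, I, L, M}

3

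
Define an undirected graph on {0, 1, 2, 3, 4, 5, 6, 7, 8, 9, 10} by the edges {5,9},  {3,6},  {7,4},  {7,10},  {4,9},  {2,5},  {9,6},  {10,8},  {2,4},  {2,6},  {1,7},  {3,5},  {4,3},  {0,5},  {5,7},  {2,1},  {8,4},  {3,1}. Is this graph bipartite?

A valid 2-coloring puts {1, 4, 5, 6, 10} on one side and {0, 2, 3, 7, 8, 9} on the other; every edge crosses between the two sides.

Yes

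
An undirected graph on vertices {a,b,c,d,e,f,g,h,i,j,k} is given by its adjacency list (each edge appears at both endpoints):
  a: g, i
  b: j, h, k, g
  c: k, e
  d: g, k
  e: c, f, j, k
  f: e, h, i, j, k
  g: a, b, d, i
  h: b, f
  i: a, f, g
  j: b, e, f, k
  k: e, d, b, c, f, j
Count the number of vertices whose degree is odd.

Degrees: a:2, b:4, c:2, d:2, e:4, f:5, g:4, h:2, i:3, j:4, k:6
Odd-degree vertices: f, i.

2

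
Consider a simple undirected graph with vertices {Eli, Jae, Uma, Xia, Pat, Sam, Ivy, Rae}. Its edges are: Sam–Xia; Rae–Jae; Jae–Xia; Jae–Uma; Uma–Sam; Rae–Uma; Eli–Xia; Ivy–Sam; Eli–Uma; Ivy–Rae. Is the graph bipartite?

No

The cycle Uma-Jae-Rae-Uma has length 3, which is odd, so the graph is not bipartite.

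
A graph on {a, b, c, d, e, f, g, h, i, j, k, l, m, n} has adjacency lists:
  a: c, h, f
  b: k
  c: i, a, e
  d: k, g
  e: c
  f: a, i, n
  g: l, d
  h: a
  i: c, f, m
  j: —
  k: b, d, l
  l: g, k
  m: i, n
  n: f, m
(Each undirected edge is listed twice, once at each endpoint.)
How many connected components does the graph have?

3

Component: {j}
Component: {b, d, g, k, l}
Component: {a, c, e, f, h, i, m, n}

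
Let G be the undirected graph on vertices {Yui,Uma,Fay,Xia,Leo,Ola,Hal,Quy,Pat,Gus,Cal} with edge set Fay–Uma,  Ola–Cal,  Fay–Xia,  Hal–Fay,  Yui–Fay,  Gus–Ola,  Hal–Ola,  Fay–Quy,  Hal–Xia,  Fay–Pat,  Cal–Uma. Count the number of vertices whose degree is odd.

6

Degrees: Yui:1, Uma:2, Fay:6, Xia:2, Leo:0, Ola:3, Hal:3, Quy:1, Pat:1, Gus:1, Cal:2
Odd-degree vertices: Yui, Ola, Hal, Quy, Pat, Gus.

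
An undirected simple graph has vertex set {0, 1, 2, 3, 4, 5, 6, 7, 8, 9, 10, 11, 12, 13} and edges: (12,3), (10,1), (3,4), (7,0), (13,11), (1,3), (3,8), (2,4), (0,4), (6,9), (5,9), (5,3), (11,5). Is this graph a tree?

|V| = 14, |E| = 13.
Connected and |E| = |V| - 1, which characterizes a tree.

Yes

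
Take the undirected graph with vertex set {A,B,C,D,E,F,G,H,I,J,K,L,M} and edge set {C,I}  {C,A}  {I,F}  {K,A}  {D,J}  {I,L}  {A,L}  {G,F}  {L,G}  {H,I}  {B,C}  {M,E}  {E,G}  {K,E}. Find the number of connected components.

Component: {D, J}
Component: {A, B, C, E, F, G, H, I, K, L, M}

2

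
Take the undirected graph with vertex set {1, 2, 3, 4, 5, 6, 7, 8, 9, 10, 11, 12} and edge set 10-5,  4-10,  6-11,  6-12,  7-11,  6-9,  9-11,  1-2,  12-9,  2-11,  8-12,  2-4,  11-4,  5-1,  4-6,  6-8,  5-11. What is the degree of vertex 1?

2

Neighbors of 1: 2, 5.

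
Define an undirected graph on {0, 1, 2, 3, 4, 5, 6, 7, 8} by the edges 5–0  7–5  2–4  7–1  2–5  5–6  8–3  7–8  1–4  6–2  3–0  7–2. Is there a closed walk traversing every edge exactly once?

Yes

Degrees: 0:2, 1:2, 2:4, 3:2, 4:2, 5:4, 6:2, 7:4, 8:2
Every vertex has even degree and the edges form a single connected piece, so an Eulerian circuit exists.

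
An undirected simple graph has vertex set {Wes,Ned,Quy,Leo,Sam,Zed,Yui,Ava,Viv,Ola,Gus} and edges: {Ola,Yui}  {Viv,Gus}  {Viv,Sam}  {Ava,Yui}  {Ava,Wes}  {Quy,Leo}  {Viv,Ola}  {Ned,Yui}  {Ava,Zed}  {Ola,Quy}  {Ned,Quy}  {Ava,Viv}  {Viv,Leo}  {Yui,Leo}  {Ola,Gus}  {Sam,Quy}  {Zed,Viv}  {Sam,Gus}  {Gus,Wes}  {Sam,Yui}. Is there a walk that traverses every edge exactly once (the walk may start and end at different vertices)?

Yes

Degrees: Wes:2, Ned:2, Quy:4, Leo:3, Sam:4, Zed:2, Yui:5, Ava:4, Viv:6, Ola:4, Gus:4
Odd-degree vertices: Leo, Yui (2 total).
The non-isolated vertices are connected and exactly 2 have odd degree, so an Eulerian trail exists (from Leo to Yui).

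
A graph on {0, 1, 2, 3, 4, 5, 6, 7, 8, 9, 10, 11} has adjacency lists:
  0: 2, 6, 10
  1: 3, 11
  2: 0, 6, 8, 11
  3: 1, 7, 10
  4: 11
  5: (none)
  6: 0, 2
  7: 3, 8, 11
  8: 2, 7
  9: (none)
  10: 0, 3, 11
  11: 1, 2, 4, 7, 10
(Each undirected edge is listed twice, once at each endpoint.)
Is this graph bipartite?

No

2-6-0-2 is an odd cycle (length 3), and a bipartite graph can contain only even cycles.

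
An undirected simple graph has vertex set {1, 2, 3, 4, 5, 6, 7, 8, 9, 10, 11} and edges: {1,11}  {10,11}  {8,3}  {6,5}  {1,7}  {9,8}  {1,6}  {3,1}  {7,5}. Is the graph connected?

Component: {2}
Component: {4}
Component: {1, 3, 5, 6, 7, 8, 9, 10, 11}
No edge joins these 3 groups, so the graph is disconnected.

No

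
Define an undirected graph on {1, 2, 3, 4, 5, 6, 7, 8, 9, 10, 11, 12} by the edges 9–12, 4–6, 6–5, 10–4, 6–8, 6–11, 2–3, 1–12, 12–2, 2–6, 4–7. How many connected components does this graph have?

1

Component: {1, 2, 3, 4, 5, 6, 7, 8, 9, 10, 11, 12}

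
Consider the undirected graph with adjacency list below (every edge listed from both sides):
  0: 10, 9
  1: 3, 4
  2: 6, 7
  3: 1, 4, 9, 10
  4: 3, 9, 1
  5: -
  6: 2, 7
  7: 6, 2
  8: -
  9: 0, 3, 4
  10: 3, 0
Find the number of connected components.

Component: {5}
Component: {8}
Component: {2, 6, 7}
Component: {0, 1, 3, 4, 9, 10}

4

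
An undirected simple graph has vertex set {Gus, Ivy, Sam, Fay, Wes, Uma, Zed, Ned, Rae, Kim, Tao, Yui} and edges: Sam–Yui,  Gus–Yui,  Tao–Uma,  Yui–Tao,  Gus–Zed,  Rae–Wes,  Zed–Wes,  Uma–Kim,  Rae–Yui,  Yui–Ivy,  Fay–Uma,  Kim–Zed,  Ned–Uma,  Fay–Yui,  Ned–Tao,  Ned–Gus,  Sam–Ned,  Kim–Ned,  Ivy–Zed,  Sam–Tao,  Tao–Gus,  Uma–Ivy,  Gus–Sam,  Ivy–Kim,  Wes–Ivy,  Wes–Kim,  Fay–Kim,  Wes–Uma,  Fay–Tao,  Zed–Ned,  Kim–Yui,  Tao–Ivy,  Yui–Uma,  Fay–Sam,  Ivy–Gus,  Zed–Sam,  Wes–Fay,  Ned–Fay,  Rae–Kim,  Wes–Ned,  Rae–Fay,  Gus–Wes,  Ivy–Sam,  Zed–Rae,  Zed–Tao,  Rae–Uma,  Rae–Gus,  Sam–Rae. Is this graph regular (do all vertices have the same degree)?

Degrees: Gus:8, Ivy:8, Sam:8, Fay:8, Wes:8, Uma:8, Zed:8, Ned:8, Rae:8, Kim:8, Tao:8, Yui:8
Every vertex has degree 8, so the graph is 8-regular.

Yes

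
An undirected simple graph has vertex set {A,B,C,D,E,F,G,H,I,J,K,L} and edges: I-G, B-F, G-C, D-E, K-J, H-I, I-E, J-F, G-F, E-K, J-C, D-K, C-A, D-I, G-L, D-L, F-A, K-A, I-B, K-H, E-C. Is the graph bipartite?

No

D-E-C-G-L-D is an odd cycle (length 5), and a bipartite graph can contain only even cycles.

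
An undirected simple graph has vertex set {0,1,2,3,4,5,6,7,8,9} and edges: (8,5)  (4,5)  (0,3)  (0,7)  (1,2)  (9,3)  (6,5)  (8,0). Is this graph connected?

No

Component: {1, 2}
Component: {0, 3, 4, 5, 6, 7, 8, 9}
There are 2 separate components, so the graph is not connected.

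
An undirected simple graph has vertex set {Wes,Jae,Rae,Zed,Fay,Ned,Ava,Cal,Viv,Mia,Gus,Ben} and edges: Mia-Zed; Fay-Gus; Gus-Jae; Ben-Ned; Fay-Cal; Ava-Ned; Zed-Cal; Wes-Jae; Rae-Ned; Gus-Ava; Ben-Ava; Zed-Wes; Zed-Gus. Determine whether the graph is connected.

No

Component: {Viv}
Component: {Wes, Jae, Rae, Zed, Fay, Ned, Ava, Cal, Mia, Gus, Ben}
No edge joins these 2 groups, so the graph is disconnected.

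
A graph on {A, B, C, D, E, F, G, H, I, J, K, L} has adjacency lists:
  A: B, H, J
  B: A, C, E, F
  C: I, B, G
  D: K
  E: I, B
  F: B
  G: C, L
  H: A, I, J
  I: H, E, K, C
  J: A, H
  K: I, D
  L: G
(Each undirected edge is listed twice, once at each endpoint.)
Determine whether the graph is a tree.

No

The graph has 12 vertices and 14 edges.
Connected but with 14 > 11 edges, so it has a cycle and is not a tree.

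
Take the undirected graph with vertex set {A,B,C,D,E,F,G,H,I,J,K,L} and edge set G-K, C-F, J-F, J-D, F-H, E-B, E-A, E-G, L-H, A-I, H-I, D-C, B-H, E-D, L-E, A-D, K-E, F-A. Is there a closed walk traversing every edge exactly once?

Yes

Degrees: A:4, B:2, C:2, D:4, E:6, F:4, G:2, H:4, I:2, J:2, K:2, L:2
All degrees are even and the non-isolated vertices are connected — an Eulerian circuit exists.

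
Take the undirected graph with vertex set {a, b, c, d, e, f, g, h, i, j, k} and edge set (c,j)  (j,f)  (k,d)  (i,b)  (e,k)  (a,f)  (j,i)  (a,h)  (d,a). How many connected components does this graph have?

Component: {g}
Component: {a, b, c, d, e, f, h, i, j, k}

2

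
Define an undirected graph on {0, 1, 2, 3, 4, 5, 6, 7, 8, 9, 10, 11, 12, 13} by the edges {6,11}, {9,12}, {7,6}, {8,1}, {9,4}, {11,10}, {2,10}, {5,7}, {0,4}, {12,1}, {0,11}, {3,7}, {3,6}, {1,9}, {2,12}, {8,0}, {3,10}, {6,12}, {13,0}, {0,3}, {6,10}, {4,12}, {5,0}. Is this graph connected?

Starting from 0 and exploring outward reaches every vertex (0, 13, 3, 4, 11, 8, 5, 10, 7, 6, 12, 9, 1, 2); the graph is connected.

Yes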